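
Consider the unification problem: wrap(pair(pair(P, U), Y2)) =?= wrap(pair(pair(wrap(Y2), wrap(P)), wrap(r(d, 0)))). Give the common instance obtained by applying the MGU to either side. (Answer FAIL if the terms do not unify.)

wrap(pair(pair(wrap(wrap(r(d, 0))), wrap(wrap(wrap(r(d, 0))))), wrap(r(d, 0))))

Decompose wrap/1: pair(pair(P, U), Y2) =?= pair(pair(wrap(Y2), wrap(P)), wrap(r(d, 0))).
Decompose pair/2: pair(P, U) =?= pair(wrap(Y2), wrap(P)),  Y2 =?= wrap(r(d, 0)).
Decompose pair/2: P =?= wrap(Y2),  U =?= wrap(P).
Bind P := wrap(Y2); substituting into the one remaining equation that mentions P gives: U =?= wrap(wrap(Y2)).
Bind U := wrap(wrap(Y2)); no other remaining equation mentions U.
Bind Y2 := wrap(r(d, 0)). Substituting into the earlier bindings gives P := wrap(wrap(r(d, 0))), U := wrap(wrap(wrap(r(d, 0)))).
Applying the MGU to either side gives wrap(pair(pair(wrap(wrap(r(d, 0))), wrap(wrap(wrap(r(d, 0))))), wrap(r(d, 0)))).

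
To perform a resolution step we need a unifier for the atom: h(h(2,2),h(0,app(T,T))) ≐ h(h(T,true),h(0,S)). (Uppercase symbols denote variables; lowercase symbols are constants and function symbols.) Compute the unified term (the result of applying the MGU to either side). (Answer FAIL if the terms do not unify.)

Decompose h/2: h(2,2) ≐ h(T,true),  h(0,app(T,T)) ≐ h(0,S).
Decompose h/2: 2 ≐ T,  2 ≐ true.
Bind T := 2; substituting into the one remaining equation that mentions T gives: h(0,app(2,2)) ≐ h(0,S).
Clash: constants 2 and true differ; no unifier exists.

FAIL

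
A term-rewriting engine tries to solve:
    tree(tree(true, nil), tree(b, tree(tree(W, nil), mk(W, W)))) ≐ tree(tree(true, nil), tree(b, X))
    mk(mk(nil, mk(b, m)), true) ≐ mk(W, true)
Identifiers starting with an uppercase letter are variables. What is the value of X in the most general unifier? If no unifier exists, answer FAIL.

tree(tree(mk(nil, mk(b, m)), nil), mk(mk(nil, mk(b, m)), mk(nil, mk(b, m))))

Decompose tree/2: tree(true, nil) ≐ tree(true, nil),  tree(b, tree(tree(W, nil), mk(W, W))) ≐ tree(b, X).
Delete trivial equation tree(true, nil) ≐ tree(true, nil).
Decompose tree/2: b ≐ b,  tree(tree(W, nil), mk(W, W)) ≐ X.
Delete trivial equation b ≐ b.
Bind X := tree(tree(W, nil), mk(W, W)); no other remaining equation mentions X.
Decompose mk/2: mk(nil, mk(b, m)) ≐ W,  true ≐ true.
Bind W := mk(nil, mk(b, m)); no other remaining equation mentions W. Substituting into the earlier binding gives X := tree(tree(mk(nil, mk(b, m)), nil), mk(mk(nil, mk(b, m)), mk(nil, mk(b, m)))).
Delete trivial equation true ≐ true.
MGU = { X -> tree(tree(mk(nil, mk(b, m)), nil), mk(mk(nil, mk(b, m)), mk(nil, mk(b, m)))), W -> mk(nil, mk(b, m)) }, so X -> tree(tree(mk(nil, mk(b, m)), nil), mk(mk(nil, mk(b, m)), mk(nil, mk(b, m)))).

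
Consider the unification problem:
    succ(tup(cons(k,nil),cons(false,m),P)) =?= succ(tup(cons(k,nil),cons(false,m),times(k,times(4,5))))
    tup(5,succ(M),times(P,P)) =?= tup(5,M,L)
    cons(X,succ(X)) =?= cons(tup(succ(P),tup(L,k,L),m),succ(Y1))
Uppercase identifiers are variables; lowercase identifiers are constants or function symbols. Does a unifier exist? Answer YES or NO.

Decompose succ/1: tup(cons(k,nil),cons(false,m),P) =?= tup(cons(k,nil),cons(false,m),times(k,times(4,5))).
Decompose tup/3: cons(k,nil) =?= cons(k,nil),  cons(false,m) =?= cons(false,m),  P =?= times(k,times(4,5)).
Delete trivial equation cons(k,nil) =?= cons(k,nil).
Delete trivial equation cons(false,m) =?= cons(false,m).
Bind P := times(k,times(4,5)); substituting into the remaining equations gives: tup(5,succ(M),times(times(k,times(4,5)),times(k,times(4,5)))) =?= tup(5,M,L),  cons(X,succ(X)) =?= cons(tup(succ(times(k,times(4,5))),tup(L,k,L),m),succ(Y1)).
Decompose tup/3: 5 =?= 5,  succ(M) =?= M,  times(times(k,times(4,5)),times(k,times(4,5))) =?= L.
Delete trivial equation 5 =?= 5.
Occurs check fails: M occurs in succ(M); the equation M =?= succ(M) has no finite solution.

NO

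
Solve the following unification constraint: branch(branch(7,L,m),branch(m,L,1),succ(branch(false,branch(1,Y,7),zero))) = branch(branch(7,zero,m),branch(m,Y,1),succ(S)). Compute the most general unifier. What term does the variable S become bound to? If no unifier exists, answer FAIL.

branch(false,branch(1,zero,7),zero)

Decompose branch/3: branch(7,L,m) = branch(7,zero,m),  branch(m,L,1) = branch(m,Y,1),  succ(branch(false,branch(1,Y,7),zero)) = succ(S).
Decompose branch/3: 7 = 7,  L = zero,  m = m.
Delete trivial equation 7 = 7.
Bind L := zero; substituting into the one remaining equation that mentions L gives: branch(m,zero,1) = branch(m,Y,1).
Delete trivial equation m = m.
Decompose branch/3: m = m,  zero = Y,  1 = 1.
Delete trivial equation m = m.
Bind Y := zero; substituting into the one remaining equation that mentions Y gives: succ(branch(false,branch(1,zero,7),zero)) = succ(S).
Delete trivial equation 1 = 1.
Decompose succ/1: branch(false,branch(1,zero,7),zero) = S.
Bind S := branch(false,branch(1,zero,7),zero).
MGU = { L -> zero, Y -> zero, S -> branch(false,branch(1,zero,7),zero) }, so S -> branch(false,branch(1,zero,7),zero).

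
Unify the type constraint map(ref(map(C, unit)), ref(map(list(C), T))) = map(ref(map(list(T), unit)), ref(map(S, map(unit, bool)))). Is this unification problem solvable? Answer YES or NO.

YES

Decompose map/2: ref(map(C, unit)) = ref(map(list(T), unit)),  ref(map(list(C), T)) = ref(map(S, map(unit, bool))).
Decompose ref/1: map(C, unit) = map(list(T), unit).
Decompose map/2: C = list(T),  unit = unit.
Bind C := list(T); substituting into the one remaining equation that mentions C gives: ref(map(list(list(T)), T)) = ref(map(S, map(unit, bool))).
Delete trivial equation unit = unit.
Decompose ref/1: map(list(list(T)), T) = map(S, map(unit, bool)).
Decompose map/2: list(list(T)) = S,  T = map(unit, bool).
Bind S := list(list(T)); no other remaining equation mentions S.
Bind T := map(unit, bool). Substituting into the earlier bindings gives C := list(map(unit, bool)), S := list(list(map(unit, bool))).
No equations remain and no clash or occurs-check failure arose, so a unifier exists.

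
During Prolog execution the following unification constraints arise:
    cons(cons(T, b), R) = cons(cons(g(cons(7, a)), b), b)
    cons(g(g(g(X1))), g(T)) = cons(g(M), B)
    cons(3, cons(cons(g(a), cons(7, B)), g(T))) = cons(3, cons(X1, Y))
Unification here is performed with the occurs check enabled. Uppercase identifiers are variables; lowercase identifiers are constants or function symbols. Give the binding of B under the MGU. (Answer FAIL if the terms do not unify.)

Decompose cons/2: cons(T, b) = cons(g(cons(7, a)), b),  R = b.
Decompose cons/2: T = g(cons(7, a)),  b = b.
Bind T := g(cons(7, a)); substituting into the 2 remaining equations that mention T gives: cons(g(g(g(X1))), g(g(cons(7, a)))) = cons(g(M), B),  cons(3, cons(cons(g(a), cons(7, B)), g(g(cons(7, a))))) = cons(3, cons(X1, Y)).
Delete trivial equation b = b.
Bind R := b; no other remaining equation mentions R.
Decompose cons/2: g(g(g(X1))) = g(M),  g(g(cons(7, a))) = B.
Decompose g/1: g(g(X1)) = M.
Bind M := g(g(X1)); no other remaining equation mentions M.
Bind B := g(g(cons(7, a))); substituting into the remaining equation gives: cons(3, cons(cons(g(a), cons(7, g(g(cons(7, a))))), g(g(cons(7, a))))) = cons(3, cons(X1, Y)).
Decompose cons/2: 3 = 3,  cons(cons(g(a), cons(7, g(g(cons(7, a))))), g(g(cons(7, a)))) = cons(X1, Y).
Delete trivial equation 3 = 3.
Decompose cons/2: cons(g(a), cons(7, g(g(cons(7, a))))) = X1,  g(g(cons(7, a))) = Y.
Bind X1 := cons(g(a), cons(7, g(g(cons(7, a))))); no other remaining equation mentions X1. Substituting into the earlier binding gives M := g(g(cons(g(a), cons(7, g(g(cons(7, a))))))).
Bind Y := g(g(cons(7, a))).
MGU = { T ↦ g(cons(7, a)), R ↦ b, M ↦ g(g(cons(g(a), cons(7, g(g(cons(7, a))))))), B ↦ g(g(cons(7, a))), X1 ↦ cons(g(a), cons(7, g(g(cons(7, a))))), Y ↦ g(g(cons(7, a))) }, so B ↦ g(g(cons(7, a))).

g(g(cons(7, a)))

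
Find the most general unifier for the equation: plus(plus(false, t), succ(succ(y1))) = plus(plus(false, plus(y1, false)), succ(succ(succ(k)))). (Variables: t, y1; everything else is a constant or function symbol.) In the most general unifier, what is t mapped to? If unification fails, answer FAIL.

plus(succ(k), false)

Decompose plus/2: plus(false, t) = plus(false, plus(y1, false)),  succ(succ(y1)) = succ(succ(succ(k))).
Decompose plus/2: false = false,  t = plus(y1, false).
Delete trivial equation false = false.
Bind t := plus(y1, false); no other remaining equation mentions t.
Decompose succ/1: succ(y1) = succ(succ(k)).
Decompose succ/1: y1 = succ(k).
Bind y1 := succ(k). Substituting into the earlier binding gives t := plus(succ(k), false).
MGU = { t ↦ plus(succ(k), false), y1 ↦ succ(k) }, so t ↦ plus(succ(k), false).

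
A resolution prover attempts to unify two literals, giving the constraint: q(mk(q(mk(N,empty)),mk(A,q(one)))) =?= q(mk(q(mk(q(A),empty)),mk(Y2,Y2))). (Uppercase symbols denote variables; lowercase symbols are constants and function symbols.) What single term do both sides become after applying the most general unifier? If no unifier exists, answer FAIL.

Decompose q/1: mk(q(mk(N,empty)),mk(A,q(one))) =?= mk(q(mk(q(A),empty)),mk(Y2,Y2)).
Decompose mk/2: q(mk(N,empty)) =?= q(mk(q(A),empty)),  mk(A,q(one)) =?= mk(Y2,Y2).
Decompose q/1: mk(N,empty) =?= mk(q(A),empty).
Decompose mk/2: N =?= q(A),  empty =?= empty.
Bind N := q(A); no other remaining equation mentions N.
Delete trivial equation empty =?= empty.
Decompose mk/2: A =?= Y2,  q(one) =?= Y2.
Bind A := Y2; no other remaining equation mentions A. Substituting into the earlier binding gives N := q(Y2).
Bind Y2 := q(one). Substituting into the earlier bindings gives N := q(q(one)), A := q(one).
Applying the MGU to either side gives q(mk(q(mk(q(q(one)),empty)),mk(q(one),q(one)))).

q(mk(q(mk(q(q(one)),empty)),mk(q(one),q(one))))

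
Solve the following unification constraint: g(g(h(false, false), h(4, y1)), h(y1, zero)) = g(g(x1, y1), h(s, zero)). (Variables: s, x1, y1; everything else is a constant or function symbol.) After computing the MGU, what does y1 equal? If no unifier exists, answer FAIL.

FAIL

Decompose g/2: g(h(false, false), h(4, y1)) = g(x1, y1),  h(y1, zero) = h(s, zero).
Decompose g/2: h(false, false) = x1,  h(4, y1) = y1.
Bind x1 := h(false, false); no other remaining equation mentions x1.
Occurs check fails: y1 occurs in h(4, y1); the equation y1 = h(4, y1) has no finite solution.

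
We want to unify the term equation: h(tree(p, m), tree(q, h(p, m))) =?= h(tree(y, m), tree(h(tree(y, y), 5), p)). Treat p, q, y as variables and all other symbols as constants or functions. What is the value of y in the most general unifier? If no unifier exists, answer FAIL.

Decompose h/2: tree(p, m) =?= tree(y, m),  tree(q, h(p, m)) =?= tree(h(tree(y, y), 5), p).
Decompose tree/2: p =?= y,  m =?= m.
Bind p := y; substituting into the one remaining equation that mentions p gives: tree(q, h(y, m)) =?= tree(h(tree(y, y), 5), y).
Delete trivial equation m =?= m.
Decompose tree/2: q =?= h(tree(y, y), 5),  h(y, m) =?= y.
Bind q := h(tree(y, y), 5); no other remaining equation mentions q.
Occurs check fails: y occurs in h(y, m); the equation y =?= h(y, m) has no finite solution.

FAIL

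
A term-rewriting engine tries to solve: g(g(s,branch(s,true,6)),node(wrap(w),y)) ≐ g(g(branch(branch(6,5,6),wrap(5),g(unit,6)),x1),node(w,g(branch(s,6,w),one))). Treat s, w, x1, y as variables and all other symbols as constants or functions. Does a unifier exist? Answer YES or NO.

Decompose g/2: g(s,branch(s,true,6)) ≐ g(branch(branch(6,5,6),wrap(5),g(unit,6)),x1),  node(wrap(w),y) ≐ node(w,g(branch(s,6,w),one)).
Decompose g/2: s ≐ branch(branch(6,5,6),wrap(5),g(unit,6)),  branch(s,true,6) ≐ x1.
Bind s := branch(branch(6,5,6),wrap(5),g(unit,6)); substituting into the remaining equations gives: branch(branch(branch(6,5,6),wrap(5),g(unit,6)),true,6) ≐ x1,  node(wrap(w),y) ≐ node(w,g(branch(branch(branch(6,5,6),wrap(5),g(unit,6)),6,w),one)).
Bind x1 := branch(branch(branch(6,5,6),wrap(5),g(unit,6)),true,6); no other remaining equation mentions x1.
Decompose node/2: wrap(w) ≐ w,  y ≐ g(branch(branch(branch(6,5,6),wrap(5),g(unit,6)),6,w),one).
Occurs check fails: w occurs in wrap(w); the equation w ≐ wrap(w) has no finite solution.

NO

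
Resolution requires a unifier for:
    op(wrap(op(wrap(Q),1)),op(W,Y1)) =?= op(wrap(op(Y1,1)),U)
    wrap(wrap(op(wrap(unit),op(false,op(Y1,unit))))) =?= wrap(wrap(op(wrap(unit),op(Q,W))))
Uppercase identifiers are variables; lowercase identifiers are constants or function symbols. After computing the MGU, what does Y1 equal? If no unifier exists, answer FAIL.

wrap(false)

Decompose op/2: wrap(op(wrap(Q),1)) =?= wrap(op(Y1,1)),  op(W,Y1) =?= U.
Decompose wrap/1: op(wrap(Q),1) =?= op(Y1,1).
Decompose op/2: wrap(Q) =?= Y1,  1 =?= 1.
Bind Y1 := wrap(Q); substituting into the 2 remaining equations that mention Y1 gives: op(W,wrap(Q)) =?= U,  wrap(wrap(op(wrap(unit),op(false,op(wrap(Q),unit))))) =?= wrap(wrap(op(wrap(unit),op(Q,W)))).
Delete trivial equation 1 =?= 1.
Bind U := op(W,wrap(Q)); no other remaining equation mentions U.
Decompose wrap/1: wrap(op(wrap(unit),op(false,op(wrap(Q),unit)))) =?= wrap(op(wrap(unit),op(Q,W))).
Decompose wrap/1: op(wrap(unit),op(false,op(wrap(Q),unit))) =?= op(wrap(unit),op(Q,W)).
Decompose op/2: wrap(unit) =?= wrap(unit),  op(false,op(wrap(Q),unit)) =?= op(Q,W).
Delete trivial equation wrap(unit) =?= wrap(unit).
Decompose op/2: false =?= Q,  op(wrap(Q),unit) =?= W.
Bind Q := false; substituting into the remaining equation gives: op(wrap(false),unit) =?= W. Substituting into the earlier bindings gives Y1 := wrap(false), U := op(W,wrap(false)).
Bind W := op(wrap(false),unit). Substituting into the earlier binding gives U := op(op(wrap(false),unit),wrap(false)).
MGU = { Y1 -> wrap(false), U -> op(op(wrap(false),unit),wrap(false)), Q -> false, W -> op(wrap(false),unit) }, so Y1 -> wrap(false).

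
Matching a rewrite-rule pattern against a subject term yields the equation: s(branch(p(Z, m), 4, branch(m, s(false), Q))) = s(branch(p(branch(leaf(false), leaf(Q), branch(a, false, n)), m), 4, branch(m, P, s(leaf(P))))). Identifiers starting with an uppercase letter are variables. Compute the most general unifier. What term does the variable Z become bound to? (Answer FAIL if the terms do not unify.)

branch(leaf(false), leaf(s(leaf(s(false)))), branch(a, false, n))

Decompose s/1: branch(p(Z, m), 4, branch(m, s(false), Q)) = branch(p(branch(leaf(false), leaf(Q), branch(a, false, n)), m), 4, branch(m, P, s(leaf(P)))).
Decompose branch/3: p(Z, m) = p(branch(leaf(false), leaf(Q), branch(a, false, n)), m),  4 = 4,  branch(m, s(false), Q) = branch(m, P, s(leaf(P))).
Decompose p/2: Z = branch(leaf(false), leaf(Q), branch(a, false, n)),  m = m.
Bind Z := branch(leaf(false), leaf(Q), branch(a, false, n)); no other remaining equation mentions Z.
Delete trivial equation m = m.
Delete trivial equation 4 = 4.
Decompose branch/3: m = m,  s(false) = P,  Q = s(leaf(P)).
Delete trivial equation m = m.
Bind P := s(false); substituting into the remaining equation gives: Q = s(leaf(s(false))).
Bind Q := s(leaf(s(false))). Substituting into the earlier binding gives Z := branch(leaf(false), leaf(s(leaf(s(false)))), branch(a, false, n)).
MGU = { Z -> branch(leaf(false), leaf(s(leaf(s(false)))), branch(a, false, n)), P -> s(false), Q -> s(leaf(s(false))) }, so Z -> branch(leaf(false), leaf(s(leaf(s(false)))), branch(a, false, n)).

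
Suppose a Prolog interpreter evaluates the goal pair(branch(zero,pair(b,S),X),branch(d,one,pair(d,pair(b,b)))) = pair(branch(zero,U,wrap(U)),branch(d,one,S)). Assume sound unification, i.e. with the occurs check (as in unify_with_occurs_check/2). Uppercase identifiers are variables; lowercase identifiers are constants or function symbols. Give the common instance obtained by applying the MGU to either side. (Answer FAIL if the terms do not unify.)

pair(branch(zero,pair(b,pair(d,pair(b,b))),wrap(pair(b,pair(d,pair(b,b))))),branch(d,one,pair(d,pair(b,b))))

Decompose pair/2: branch(zero,pair(b,S),X) = branch(zero,U,wrap(U)),  branch(d,one,pair(d,pair(b,b))) = branch(d,one,S).
Decompose branch/3: zero = zero,  pair(b,S) = U,  X = wrap(U).
Delete trivial equation zero = zero.
Bind U := pair(b,S); substituting into the one remaining equation that mentions U gives: X = wrap(pair(b,S)).
Bind X := wrap(pair(b,S)); no other remaining equation mentions X.
Decompose branch/3: d = d,  one = one,  pair(d,pair(b,b)) = S.
Delete trivial equation d = d.
Delete trivial equation one = one.
Bind S := pair(d,pair(b,b)). Substituting into the earlier bindings gives U := pair(b,pair(d,pair(b,b))), X := wrap(pair(b,pair(d,pair(b,b)))).
Applying the MGU to either side gives pair(branch(zero,pair(b,pair(d,pair(b,b))),wrap(pair(b,pair(d,pair(b,b))))),branch(d,one,pair(d,pair(b,b)))).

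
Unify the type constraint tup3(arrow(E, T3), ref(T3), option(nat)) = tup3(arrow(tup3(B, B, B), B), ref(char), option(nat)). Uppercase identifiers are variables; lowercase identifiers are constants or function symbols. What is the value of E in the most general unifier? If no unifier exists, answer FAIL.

tup3(char, char, char)

Decompose tup3/3: arrow(E, T3) = arrow(tup3(B, B, B), B),  ref(T3) = ref(char),  option(nat) = option(nat).
Decompose arrow/2: E = tup3(B, B, B),  T3 = B.
Bind E := tup3(B, B, B); no other remaining equation mentions E.
Bind T3 := B; substituting into the one remaining equation that mentions T3 gives: ref(B) = ref(char).
Decompose ref/1: B = char.
Bind B := char; no other remaining equation mentions B. Substituting into the earlier bindings gives E := tup3(char, char, char), T3 := char.
Delete trivial equation option(nat) = option(nat).
MGU = { E ↦ tup3(char, char, char), T3 ↦ char, B ↦ char }, so E ↦ tup3(char, char, char).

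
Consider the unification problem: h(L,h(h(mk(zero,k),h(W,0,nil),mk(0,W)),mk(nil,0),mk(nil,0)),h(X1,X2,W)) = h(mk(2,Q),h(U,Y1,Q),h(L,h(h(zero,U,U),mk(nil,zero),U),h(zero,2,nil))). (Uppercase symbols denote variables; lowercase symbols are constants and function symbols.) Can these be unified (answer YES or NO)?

YES

Decompose h/3: L = mk(2,Q),  h(h(mk(zero,k),h(W,0,nil),mk(0,W)),mk(nil,0),mk(nil,0)) = h(U,Y1,Q),  h(X1,X2,W) = h(L,h(h(zero,U,U),mk(nil,zero),U),h(zero,2,nil)).
Bind L := mk(2,Q); substituting into the one remaining equation that mentions L gives: h(X1,X2,W) = h(mk(2,Q),h(h(zero,U,U),mk(nil,zero),U),h(zero,2,nil)).
Decompose h/3: h(mk(zero,k),h(W,0,nil),mk(0,W)) = U,  mk(nil,0) = Y1,  mk(nil,0) = Q.
Bind U := h(mk(zero,k),h(W,0,nil),mk(0,W)); substituting into the one remaining equation that mentions U gives: h(X1,X2,W) = h(mk(2,Q),h(h(zero,h(mk(zero,k),h(W,0,nil),mk(0,W)),h(mk(zero,k),h(W,0,nil),mk(0,W))),mk(nil,zero),h(mk(zero,k),h(W,0,nil),mk(0,W))),h(zero,2,nil)).
Bind Y1 := mk(nil,0); no other remaining equation mentions Y1.
Bind Q := mk(nil,0); substituting into the remaining equation gives: h(X1,X2,W) = h(mk(2,mk(nil,0)),h(h(zero,h(mk(zero,k),h(W,0,nil),mk(0,W)),h(mk(zero,k),h(W,0,nil),mk(0,W))),mk(nil,zero),h(mk(zero,k),h(W,0,nil),mk(0,W))),h(zero,2,nil)). Substituting into the earlier binding gives L := mk(2,mk(nil,0)).
Decompose h/3: X1 = mk(2,mk(nil,0)),  X2 = h(h(zero,h(mk(zero,k),h(W,0,nil),mk(0,W)),h(mk(zero,k),h(W,0,nil),mk(0,W))),mk(nil,zero),h(mk(zero,k),h(W,0,nil),mk(0,W))),  W = h(zero,2,nil).
Bind X1 := mk(2,mk(nil,0)); no other remaining equation mentions X1.
Bind X2 := h(h(zero,h(mk(zero,k),h(W,0,nil),mk(0,W)),h(mk(zero,k),h(W,0,nil),mk(0,W))),mk(nil,zero),h(mk(zero,k),h(W,0,nil),mk(0,W))); no other remaining equation mentions X2.
Bind W := h(zero,2,nil). Substituting into the earlier bindings gives U := h(mk(zero,k),h(h(zero,2,nil),0,nil),mk(0,h(zero,2,nil))), X2 := h(h(zero,h(mk(zero,k),h(h(zero,2,nil),0,nil),mk(0,h(zero,2,nil))),h(mk(zero,k),h(h(zero,2,nil),0,nil),mk(0,h(zero,2,nil)))),mk(nil,zero),h(mk(zero,k),h(h(zero,2,nil),0,nil),mk(0,h(zero,2,nil)))).
No equations remain and no clash or occurs-check failure arose, so a unifier exists.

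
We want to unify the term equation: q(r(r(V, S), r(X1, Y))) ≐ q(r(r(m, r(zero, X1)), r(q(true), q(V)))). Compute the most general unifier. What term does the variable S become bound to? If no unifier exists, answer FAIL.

r(zero, q(true))

Decompose q/1: r(r(V, S), r(X1, Y)) ≐ r(r(m, r(zero, X1)), r(q(true), q(V))).
Decompose r/2: r(V, S) ≐ r(m, r(zero, X1)),  r(X1, Y) ≐ r(q(true), q(V)).
Decompose r/2: V ≐ m,  S ≐ r(zero, X1).
Bind V := m; substituting into the one remaining equation that mentions V gives: r(X1, Y) ≐ r(q(true), q(m)).
Bind S := r(zero, X1); no other remaining equation mentions S.
Decompose r/2: X1 ≐ q(true),  Y ≐ q(m).
Bind X1 := q(true); no other remaining equation mentions X1. Substituting into the earlier binding gives S := r(zero, q(true)).
Bind Y := q(m).
MGU = { V -> m, S -> r(zero, q(true)), X1 -> q(true), Y -> q(m) }, so S -> r(zero, q(true)).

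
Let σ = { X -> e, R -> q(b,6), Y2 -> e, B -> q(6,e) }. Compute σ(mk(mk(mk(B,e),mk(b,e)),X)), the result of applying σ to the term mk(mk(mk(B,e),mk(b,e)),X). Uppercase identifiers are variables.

Replace each occurrence of X with e.
Replace each occurrence of B with q(6,e).
Result: mk(mk(mk(q(6,e),e),mk(b,e)),e).

mk(mk(mk(q(6,e),e),mk(b,e)),e)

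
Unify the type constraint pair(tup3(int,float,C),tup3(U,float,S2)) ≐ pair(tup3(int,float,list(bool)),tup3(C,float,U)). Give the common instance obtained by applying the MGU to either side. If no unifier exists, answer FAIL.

Decompose pair/2: tup3(int,float,C) ≐ tup3(int,float,list(bool)),  tup3(U,float,S2) ≐ tup3(C,float,U).
Decompose tup3/3: int ≐ int,  float ≐ float,  C ≐ list(bool).
Delete trivial equation int ≐ int.
Delete trivial equation float ≐ float.
Bind C := list(bool); substituting into the remaining equation gives: tup3(U,float,S2) ≐ tup3(list(bool),float,U).
Decompose tup3/3: U ≐ list(bool),  float ≐ float,  S2 ≐ U.
Bind U := list(bool); substituting into the one remaining equation that mentions U gives: S2 ≐ list(bool).
Delete trivial equation float ≐ float.
Bind S2 := list(bool).
Applying the MGU to either side gives pair(tup3(int,float,list(bool)),tup3(list(bool),float,list(bool))).

pair(tup3(int,float,list(bool)),tup3(list(bool),float,list(bool)))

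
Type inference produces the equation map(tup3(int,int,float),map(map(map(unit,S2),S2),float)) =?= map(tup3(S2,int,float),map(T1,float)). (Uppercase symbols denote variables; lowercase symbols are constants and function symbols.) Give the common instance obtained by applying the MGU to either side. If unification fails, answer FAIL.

Decompose map/2: tup3(int,int,float) =?= tup3(S2,int,float),  map(map(map(unit,S2),S2),float) =?= map(T1,float).
Decompose tup3/3: int =?= S2,  int =?= int,  float =?= float.
Bind S2 := int; substituting into the one remaining equation that mentions S2 gives: map(map(map(unit,int),int),float) =?= map(T1,float).
Delete trivial equation int =?= int.
Delete trivial equation float =?= float.
Decompose map/2: map(map(unit,int),int) =?= T1,  float =?= float.
Bind T1 := map(map(unit,int),int); no other remaining equation mentions T1.
Delete trivial equation float =?= float.
Applying the MGU to either side gives map(tup3(int,int,float),map(map(map(unit,int),int),float)).

map(tup3(int,int,float),map(map(map(unit,int),int),float))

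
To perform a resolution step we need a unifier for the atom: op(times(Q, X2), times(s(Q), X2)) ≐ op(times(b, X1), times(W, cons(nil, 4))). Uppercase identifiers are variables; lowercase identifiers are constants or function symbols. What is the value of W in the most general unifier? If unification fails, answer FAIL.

s(b)

Decompose op/2: times(Q, X2) ≐ times(b, X1),  times(s(Q), X2) ≐ times(W, cons(nil, 4)).
Decompose times/2: Q ≐ b,  X2 ≐ X1.
Bind Q := b; substituting into the one remaining equation that mentions Q gives: times(s(b), X2) ≐ times(W, cons(nil, 4)).
Bind X2 := X1; substituting into the remaining equation gives: times(s(b), X1) ≐ times(W, cons(nil, 4)).
Decompose times/2: s(b) ≐ W,  X1 ≐ cons(nil, 4).
Bind W := s(b); no other remaining equation mentions W.
Bind X1 := cons(nil, 4). Substituting into the earlier binding gives X2 := cons(nil, 4).
MGU = { Q -> b, X2 -> cons(nil, 4), W -> s(b), X1 -> cons(nil, 4) }, so W -> s(b).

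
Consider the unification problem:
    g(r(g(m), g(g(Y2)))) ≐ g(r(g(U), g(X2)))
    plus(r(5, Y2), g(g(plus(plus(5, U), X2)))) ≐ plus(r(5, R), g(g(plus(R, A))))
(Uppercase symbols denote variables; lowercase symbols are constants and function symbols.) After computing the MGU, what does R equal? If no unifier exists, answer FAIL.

plus(5, m)

Decompose g/1: r(g(m), g(g(Y2))) ≐ r(g(U), g(X2)).
Decompose r/2: g(m) ≐ g(U),  g(g(Y2)) ≐ g(X2).
Decompose g/1: m ≐ U.
Bind U := m; substituting into the one remaining equation that mentions U gives: plus(r(5, Y2), g(g(plus(plus(5, m), X2)))) ≐ plus(r(5, R), g(g(plus(R, A)))).
Decompose g/1: g(Y2) ≐ X2.
Bind X2 := g(Y2); substituting into the remaining equation gives: plus(r(5, Y2), g(g(plus(plus(5, m), g(Y2))))) ≐ plus(r(5, R), g(g(plus(R, A)))).
Decompose plus/2: r(5, Y2) ≐ r(5, R),  g(g(plus(plus(5, m), g(Y2)))) ≐ g(g(plus(R, A))).
Decompose r/2: 5 ≐ 5,  Y2 ≐ R.
Delete trivial equation 5 ≐ 5.
Bind Y2 := R; substituting into the remaining equation gives: g(g(plus(plus(5, m), g(R)))) ≐ g(g(plus(R, A))). Substituting into the earlier binding gives X2 := g(R).
Decompose g/1: g(plus(plus(5, m), g(R))) ≐ g(plus(R, A)).
Decompose g/1: plus(plus(5, m), g(R)) ≐ plus(R, A).
Decompose plus/2: plus(5, m) ≐ R,  g(R) ≐ A.
Bind R := plus(5, m); substituting into the remaining equation gives: g(plus(5, m)) ≐ A. Substituting into the earlier bindings gives X2 := g(plus(5, m)), Y2 := plus(5, m).
Bind A := g(plus(5, m)).
MGU = { U := m, X2 := g(plus(5, m)), Y2 := plus(5, m), R := plus(5, m), A := g(plus(5, m)) }, so R := plus(5, m).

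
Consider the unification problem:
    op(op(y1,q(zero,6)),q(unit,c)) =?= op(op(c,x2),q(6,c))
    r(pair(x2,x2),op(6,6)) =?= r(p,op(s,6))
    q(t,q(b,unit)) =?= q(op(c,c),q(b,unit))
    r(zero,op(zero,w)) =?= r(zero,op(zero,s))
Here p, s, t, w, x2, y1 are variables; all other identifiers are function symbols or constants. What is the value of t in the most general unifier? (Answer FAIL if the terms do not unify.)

FAIL

Decompose op/2: op(y1,q(zero,6)) =?= op(c,x2),  q(unit,c) =?= q(6,c).
Decompose op/2: y1 =?= c,  q(zero,6) =?= x2.
Bind y1 := c; no other remaining equation mentions y1.
Bind x2 := q(zero,6); substituting into the one remaining equation that mentions x2 gives: r(pair(q(zero,6),q(zero,6)),op(6,6)) =?= r(p,op(s,6)).
Decompose q/2: unit =?= 6,  c =?= c.
Clash: constants unit and 6 differ; no unifier exists.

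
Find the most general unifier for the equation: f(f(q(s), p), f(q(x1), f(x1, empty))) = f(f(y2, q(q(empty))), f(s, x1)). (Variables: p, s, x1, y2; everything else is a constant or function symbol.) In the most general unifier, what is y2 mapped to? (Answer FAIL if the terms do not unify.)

Decompose f/2: f(q(s), p) = f(y2, q(q(empty))),  f(q(x1), f(x1, empty)) = f(s, x1).
Decompose f/2: q(s) = y2,  p = q(q(empty)).
Bind y2 := q(s); no other remaining equation mentions y2.
Bind p := q(q(empty)); no other remaining equation mentions p.
Decompose f/2: q(x1) = s,  f(x1, empty) = x1.
Bind s := q(x1); no other remaining equation mentions s. Substituting into the earlier binding gives y2 := q(q(x1)).
Occurs check fails: x1 occurs in f(x1, empty); the equation x1 = f(x1, empty) has no finite solution.

FAIL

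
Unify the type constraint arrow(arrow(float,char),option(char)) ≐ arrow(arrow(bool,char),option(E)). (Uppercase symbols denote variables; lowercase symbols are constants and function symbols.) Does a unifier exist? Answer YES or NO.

NO

Decompose arrow/2: arrow(float,char) ≐ arrow(bool,char),  option(char) ≐ option(E).
Decompose arrow/2: float ≐ bool,  char ≐ char.
Clash: constants float and bool differ; no unifier exists.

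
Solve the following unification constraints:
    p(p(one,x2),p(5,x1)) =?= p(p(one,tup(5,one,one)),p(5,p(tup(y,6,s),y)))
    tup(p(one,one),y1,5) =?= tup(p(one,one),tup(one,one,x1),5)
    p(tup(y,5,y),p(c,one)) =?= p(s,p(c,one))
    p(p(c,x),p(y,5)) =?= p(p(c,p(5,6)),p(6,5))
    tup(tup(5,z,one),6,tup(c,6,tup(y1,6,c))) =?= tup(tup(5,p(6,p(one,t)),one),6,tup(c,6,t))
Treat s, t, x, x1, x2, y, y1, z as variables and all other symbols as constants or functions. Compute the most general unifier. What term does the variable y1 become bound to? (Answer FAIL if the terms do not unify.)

tup(one,one,p(tup(6,6,tup(6,5,6)),6))

Decompose p/2: p(one,x2) =?= p(one,tup(5,one,one)),  p(5,x1) =?= p(5,p(tup(y,6,s),y)).
Decompose p/2: one =?= one,  x2 =?= tup(5,one,one).
Delete trivial equation one =?= one.
Bind x2 := tup(5,one,one); no other remaining equation mentions x2.
Decompose p/2: 5 =?= 5,  x1 =?= p(tup(y,6,s),y).
Delete trivial equation 5 =?= 5.
Bind x1 := p(tup(y,6,s),y); substituting into the one remaining equation that mentions x1 gives: tup(p(one,one),y1,5) =?= tup(p(one,one),tup(one,one,p(tup(y,6,s),y)),5).
Decompose tup/3: p(one,one) =?= p(one,one),  y1 =?= tup(one,one,p(tup(y,6,s),y)),  5 =?= 5.
Delete trivial equation p(one,one) =?= p(one,one).
Bind y1 := tup(one,one,p(tup(y,6,s),y)); substituting into the one remaining equation that mentions y1 gives: tup(tup(5,z,one),6,tup(c,6,tup(tup(one,one,p(tup(y,6,s),y)),6,c))) =?= tup(tup(5,p(6,p(one,t)),one),6,tup(c,6,t)).
Delete trivial equation 5 =?= 5.
Decompose p/2: tup(y,5,y) =?= s,  p(c,one) =?= p(c,one).
Bind s := tup(y,5,y); substituting into the one remaining equation that mentions s gives: tup(tup(5,z,one),6,tup(c,6,tup(tup(one,one,p(tup(y,6,tup(y,5,y)),y)),6,c))) =?= tup(tup(5,p(6,p(one,t)),one),6,tup(c,6,t)). Substituting into the earlier bindings gives x1 := p(tup(y,6,tup(y,5,y)),y), y1 := tup(one,one,p(tup(y,6,tup(y,5,y)),y)).
Delete trivial equation p(c,one) =?= p(c,one).
Decompose p/2: p(c,x) =?= p(c,p(5,6)),  p(y,5) =?= p(6,5).
Decompose p/2: c =?= c,  x =?= p(5,6).
Delete trivial equation c =?= c.
Bind x := p(5,6); no other remaining equation mentions x.
Decompose p/2: y =?= 6,  5 =?= 5.
Bind y := 6; substituting into the one remaining equation that mentions y gives: tup(tup(5,z,one),6,tup(c,6,tup(tup(one,one,p(tup(6,6,tup(6,5,6)),6)),6,c))) =?= tup(tup(5,p(6,p(one,t)),one),6,tup(c,6,t)). Substituting into the earlier bindings gives x1 := p(tup(6,6,tup(6,5,6)),6), y1 := tup(one,one,p(tup(6,6,tup(6,5,6)),6)), s := tup(6,5,6).
Delete trivial equation 5 =?= 5.
Decompose tup/3: tup(5,z,one) =?= tup(5,p(6,p(one,t)),one),  6 =?= 6,  tup(c,6,tup(tup(one,one,p(tup(6,6,tup(6,5,6)),6)),6,c)) =?= tup(c,6,t).
Decompose tup/3: 5 =?= 5,  z =?= p(6,p(one,t)),  one =?= one.
Delete trivial equation 5 =?= 5.
Bind z := p(6,p(one,t)); no other remaining equation mentions z.
Delete trivial equation one =?= one.
Delete trivial equation 6 =?= 6.
Decompose tup/3: c =?= c,  6 =?= 6,  tup(tup(one,one,p(tup(6,6,tup(6,5,6)),6)),6,c) =?= t.
Delete trivial equation c =?= c.
Delete trivial equation 6 =?= 6.
Bind t := tup(tup(one,one,p(tup(6,6,tup(6,5,6)),6)),6,c). Substituting into the earlier binding gives z := p(6,p(one,tup(tup(one,one,p(tup(6,6,tup(6,5,6)),6)),6,c))).
MGU = { x2 ↦ tup(5,one,one), x1 ↦ p(tup(6,6,tup(6,5,6)),6), y1 ↦ tup(one,one,p(tup(6,6,tup(6,5,6)),6)), s ↦ tup(6,5,6), x ↦ p(5,6), y ↦ 6, z ↦ p(6,p(one,tup(tup(one,one,p(tup(6,6,tup(6,5,6)),6)),6,c))), t ↦ tup(tup(one,one,p(tup(6,6,tup(6,5,6)),6)),6,c) }, so y1 ↦ tup(one,one,p(tup(6,6,tup(6,5,6)),6)).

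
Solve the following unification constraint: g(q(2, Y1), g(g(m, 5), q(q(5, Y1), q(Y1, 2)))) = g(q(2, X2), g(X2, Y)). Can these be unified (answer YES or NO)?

YES

Decompose g/2: q(2, Y1) = q(2, X2),  g(g(m, 5), q(q(5, Y1), q(Y1, 2))) = g(X2, Y).
Decompose q/2: 2 = 2,  Y1 = X2.
Delete trivial equation 2 = 2.
Bind Y1 := X2; substituting into the remaining equation gives: g(g(m, 5), q(q(5, X2), q(X2, 2))) = g(X2, Y).
Decompose g/2: g(m, 5) = X2,  q(q(5, X2), q(X2, 2)) = Y.
Bind X2 := g(m, 5); substituting into the remaining equation gives: q(q(5, g(m, 5)), q(g(m, 5), 2)) = Y. Substituting into the earlier binding gives Y1 := g(m, 5).
Bind Y := q(q(5, g(m, 5)), q(g(m, 5), 2)).
No equations remain and no clash or occurs-check failure arose, so a unifier exists.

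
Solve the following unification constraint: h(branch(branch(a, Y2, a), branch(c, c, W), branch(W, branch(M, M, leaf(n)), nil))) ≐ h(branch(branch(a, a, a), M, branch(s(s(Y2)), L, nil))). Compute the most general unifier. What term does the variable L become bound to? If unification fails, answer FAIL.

Decompose h/1: branch(branch(a, Y2, a), branch(c, c, W), branch(W, branch(M, M, leaf(n)), nil)) ≐ branch(branch(a, a, a), M, branch(s(s(Y2)), L, nil)).
Decompose branch/3: branch(a, Y2, a) ≐ branch(a, a, a),  branch(c, c, W) ≐ M,  branch(W, branch(M, M, leaf(n)), nil) ≐ branch(s(s(Y2)), L, nil).
Decompose branch/3: a ≐ a,  Y2 ≐ a,  a ≐ a.
Delete trivial equation a ≐ a.
Bind Y2 := a; substituting into the one remaining equation that mentions Y2 gives: branch(W, branch(M, M, leaf(n)), nil) ≐ branch(s(s(a)), L, nil).
Delete trivial equation a ≐ a.
Bind M := branch(c, c, W); substituting into the remaining equation gives: branch(W, branch(branch(c, c, W), branch(c, c, W), leaf(n)), nil) ≐ branch(s(s(a)), L, nil).
Decompose branch/3: W ≐ s(s(a)),  branch(branch(c, c, W), branch(c, c, W), leaf(n)) ≐ L,  nil ≐ nil.
Bind W := s(s(a)); substituting into the one remaining equation that mentions W gives: branch(branch(c, c, s(s(a))), branch(c, c, s(s(a))), leaf(n)) ≐ L. Substituting into the earlier binding gives M := branch(c, c, s(s(a))).
Bind L := branch(branch(c, c, s(s(a))), branch(c, c, s(s(a))), leaf(n)); no other remaining equation mentions L.
Delete trivial equation nil ≐ nil.
MGU = { Y2 := a, M := branch(c, c, s(s(a))), W := s(s(a)), L := branch(branch(c, c, s(s(a))), branch(c, c, s(s(a))), leaf(n)) }, so L := branch(branch(c, c, s(s(a))), branch(c, c, s(s(a))), leaf(n)).

branch(branch(c, c, s(s(a))), branch(c, c, s(s(a))), leaf(n))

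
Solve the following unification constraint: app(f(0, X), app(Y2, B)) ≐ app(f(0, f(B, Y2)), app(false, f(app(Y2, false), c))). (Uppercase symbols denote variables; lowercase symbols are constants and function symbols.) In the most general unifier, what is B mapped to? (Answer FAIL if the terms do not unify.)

f(app(false, false), c)

Decompose app/2: f(0, X) ≐ f(0, f(B, Y2)),  app(Y2, B) ≐ app(false, f(app(Y2, false), c)).
Decompose f/2: 0 ≐ 0,  X ≐ f(B, Y2).
Delete trivial equation 0 ≐ 0.
Bind X := f(B, Y2); no other remaining equation mentions X.
Decompose app/2: Y2 ≐ false,  B ≐ f(app(Y2, false), c).
Bind Y2 := false; substituting into the remaining equation gives: B ≐ f(app(false, false), c). Substituting into the earlier binding gives X := f(B, false).
Bind B := f(app(false, false), c). Substituting into the earlier binding gives X := f(f(app(false, false), c), false).
MGU = { X -> f(f(app(false, false), c), false), Y2 -> false, B -> f(app(false, false), c) }, so B -> f(app(false, false), c).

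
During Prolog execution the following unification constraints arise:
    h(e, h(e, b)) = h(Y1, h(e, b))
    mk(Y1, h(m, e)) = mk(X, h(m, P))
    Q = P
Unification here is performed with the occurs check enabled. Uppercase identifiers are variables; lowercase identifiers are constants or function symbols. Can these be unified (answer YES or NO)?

YES

Decompose h/2: e = Y1,  h(e, b) = h(e, b).
Bind Y1 := e; substituting into the one remaining equation that mentions Y1 gives: mk(e, h(m, e)) = mk(X, h(m, P)).
Delete trivial equation h(e, b) = h(e, b).
Decompose mk/2: e = X,  h(m, e) = h(m, P).
Bind X := e; no other remaining equation mentions X.
Decompose h/2: m = m,  e = P.
Delete trivial equation m = m.
Bind P := e; substituting into the remaining equation gives: Q = e.
Bind Q := e.
No equations remain and no clash or occurs-check failure arose, so a unifier exists.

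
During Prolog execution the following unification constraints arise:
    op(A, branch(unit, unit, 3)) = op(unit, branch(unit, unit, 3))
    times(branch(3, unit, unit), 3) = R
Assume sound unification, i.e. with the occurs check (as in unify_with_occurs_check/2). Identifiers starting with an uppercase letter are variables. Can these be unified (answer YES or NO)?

Decompose op/2: A = unit,  branch(unit, unit, 3) = branch(unit, unit, 3).
Bind A := unit; no other remaining equation mentions A.
Delete trivial equation branch(unit, unit, 3) = branch(unit, unit, 3).
Bind R := times(branch(3, unit, unit), 3).
No equations remain and no clash or occurs-check failure arose, so a unifier exists.

YES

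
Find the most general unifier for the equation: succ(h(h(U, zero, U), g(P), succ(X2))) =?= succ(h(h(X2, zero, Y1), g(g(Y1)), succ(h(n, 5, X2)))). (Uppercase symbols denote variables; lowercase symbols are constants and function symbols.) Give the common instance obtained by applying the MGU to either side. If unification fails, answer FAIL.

Decompose succ/1: h(h(U, zero, U), g(P), succ(X2)) =?= h(h(X2, zero, Y1), g(g(Y1)), succ(h(n, 5, X2))).
Decompose h/3: h(U, zero, U) =?= h(X2, zero, Y1),  g(P) =?= g(g(Y1)),  succ(X2) =?= succ(h(n, 5, X2)).
Decompose h/3: U =?= X2,  zero =?= zero,  U =?= Y1.
Bind U := X2; substituting into the one remaining equation that mentions U gives: X2 =?= Y1.
Delete trivial equation zero =?= zero.
Bind X2 := Y1; substituting into the one remaining equation that mentions X2 gives: succ(Y1) =?= succ(h(n, 5, Y1)). Substituting into the earlier binding gives U := Y1.
Decompose g/1: P =?= g(Y1).
Bind P := g(Y1); no other remaining equation mentions P.
Decompose succ/1: Y1 =?= h(n, 5, Y1).
Occurs check fails: Y1 occurs in h(n, 5, Y1); the equation Y1 =?= h(n, 5, Y1) has no finite solution.

FAIL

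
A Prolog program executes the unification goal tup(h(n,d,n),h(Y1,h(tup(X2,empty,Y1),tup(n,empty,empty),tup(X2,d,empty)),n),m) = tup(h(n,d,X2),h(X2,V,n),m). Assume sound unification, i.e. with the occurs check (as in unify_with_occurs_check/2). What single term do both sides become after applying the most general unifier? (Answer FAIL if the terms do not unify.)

Decompose tup/3: h(n,d,n) = h(n,d,X2),  h(Y1,h(tup(X2,empty,Y1),tup(n,empty,empty),tup(X2,d,empty)),n) = h(X2,V,n),  m = m.
Decompose h/3: n = n,  d = d,  n = X2.
Delete trivial equation n = n.
Delete trivial equation d = d.
Bind X2 := n; substituting into the one remaining equation that mentions X2 gives: h(Y1,h(tup(n,empty,Y1),tup(n,empty,empty),tup(n,d,empty)),n) = h(n,V,n).
Decompose h/3: Y1 = n,  h(tup(n,empty,Y1),tup(n,empty,empty),tup(n,d,empty)) = V,  n = n.
Bind Y1 := n; substituting into the one remaining equation that mentions Y1 gives: h(tup(n,empty,n),tup(n,empty,empty),tup(n,d,empty)) = V.
Bind V := h(tup(n,empty,n),tup(n,empty,empty),tup(n,d,empty)); no other remaining equation mentions V.
Delete trivial equation n = n.
Delete trivial equation m = m.
Applying the MGU to either side gives tup(h(n,d,n),h(n,h(tup(n,empty,n),tup(n,empty,empty),tup(n,d,empty)),n),m).

tup(h(n,d,n),h(n,h(tup(n,empty,n),tup(n,empty,empty),tup(n,d,empty)),n),m)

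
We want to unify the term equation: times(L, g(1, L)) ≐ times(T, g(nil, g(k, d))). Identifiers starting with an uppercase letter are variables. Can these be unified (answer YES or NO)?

Decompose times/2: L ≐ T,  g(1, L) ≐ g(nil, g(k, d)).
Bind L := T; substituting into the remaining equation gives: g(1, T) ≐ g(nil, g(k, d)).
Decompose g/2: 1 ≐ nil,  T ≐ g(k, d).
Clash: constants 1 and nil differ; no unifier exists.

NO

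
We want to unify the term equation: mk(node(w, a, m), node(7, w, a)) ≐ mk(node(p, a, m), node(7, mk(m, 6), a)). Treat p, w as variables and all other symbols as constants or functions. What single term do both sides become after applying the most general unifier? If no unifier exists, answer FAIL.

mk(node(mk(m, 6), a, m), node(7, mk(m, 6), a))

Decompose mk/2: node(w, a, m) ≐ node(p, a, m),  node(7, w, a) ≐ node(7, mk(m, 6), a).
Decompose node/3: w ≐ p,  a ≐ a,  m ≐ m.
Bind w := p; substituting into the one remaining equation that mentions w gives: node(7, p, a) ≐ node(7, mk(m, 6), a).
Delete trivial equation a ≐ a.
Delete trivial equation m ≐ m.
Decompose node/3: 7 ≐ 7,  p ≐ mk(m, 6),  a ≐ a.
Delete trivial equation 7 ≐ 7.
Bind p := mk(m, 6); no other remaining equation mentions p. Substituting into the earlier binding gives w := mk(m, 6).
Delete trivial equation a ≐ a.
Applying the MGU to either side gives mk(node(mk(m, 6), a, m), node(7, mk(m, 6), a)).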